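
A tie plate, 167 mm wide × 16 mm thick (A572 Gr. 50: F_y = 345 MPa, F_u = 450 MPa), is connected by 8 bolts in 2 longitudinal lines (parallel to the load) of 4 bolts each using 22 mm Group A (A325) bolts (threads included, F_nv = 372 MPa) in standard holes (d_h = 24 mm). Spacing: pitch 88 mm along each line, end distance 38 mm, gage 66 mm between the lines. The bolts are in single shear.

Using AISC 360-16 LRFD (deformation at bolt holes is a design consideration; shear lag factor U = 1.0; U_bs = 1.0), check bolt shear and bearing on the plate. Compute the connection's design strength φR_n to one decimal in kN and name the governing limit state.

Bolt shear: A_b = π(22)²/4 = 380.13 mm². φR_n = 0.75 × 372 × 380.13 × 8 × 1 = 848.5 kN.
Bearing (16 mm plate, F_u = 450 MPa): end bolts L_c = 38 − 24/2 = 26, R_n = min(1.2×26×16×450, 2.4×22×16×450) = 224.64 kN/bolt; interior L_c = 88 − 24 = 64, R_n = 380.16 kN/bolt. φR_n = 0.75 × (2×224.64 + 6×380.16) = 2047.7 kN.
Governing: min(848.5, 2047.7) = 848.5 kN → bolt shear.

848.5 kN (bolt shear governs)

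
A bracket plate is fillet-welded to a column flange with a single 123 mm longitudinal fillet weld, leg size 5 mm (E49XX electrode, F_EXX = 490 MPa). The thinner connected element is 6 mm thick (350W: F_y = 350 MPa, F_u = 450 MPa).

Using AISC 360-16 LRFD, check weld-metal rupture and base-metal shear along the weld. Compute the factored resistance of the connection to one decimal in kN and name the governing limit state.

95.9 kN (weld metal governs)

Weld metal: throat = 0.707×5 = 3.535 mm, L = 123 mm. φR_n = 0.75 × 0.6 × 490 × 3.535 × 123 = 95.9 kN.
Base metal shear (6 mm plate): yield φR_n = 1.0×0.6×350×6×123 = 155.0 kN; rupture φR_n = 0.75×0.6×450×6×123 = 149.4 kN; take 149.4 kN (rupture).
Governing: min(95.9, 149.4) = 95.9 kN → weld metal.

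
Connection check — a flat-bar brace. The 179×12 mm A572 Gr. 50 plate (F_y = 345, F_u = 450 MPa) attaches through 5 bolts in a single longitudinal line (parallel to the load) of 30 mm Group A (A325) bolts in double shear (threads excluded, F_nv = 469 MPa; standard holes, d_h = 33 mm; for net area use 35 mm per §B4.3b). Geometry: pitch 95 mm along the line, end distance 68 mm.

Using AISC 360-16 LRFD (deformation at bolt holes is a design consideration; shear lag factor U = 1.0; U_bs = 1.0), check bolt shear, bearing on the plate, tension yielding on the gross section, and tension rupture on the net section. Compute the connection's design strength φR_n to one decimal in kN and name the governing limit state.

583.2 kN (net-section rupture governs)

Bolt shear: A_b = π(30)²/4 = 706.86 mm². φR_n = 0.75 × 469 × 706.86 × 5 × 2 = 2486.4 kN.
Bearing (12 mm plate, F_u = 450 MPa): end bolts L_c = 68 − 33/2 = 51.5, R_n = min(1.2×51.5×12×450, 2.4×30×12×450) = 333.72 kN/bolt; interior L_c = 95 − 33 = 62, R_n = 388.8 kN/bolt. φR_n = 0.75 × (1×333.72 + 4×388.8) = 1416.7 kN.
Tension yield (gross): A_g = 179×12 = 2148 mm². φR_n = 0.90 × 345 × 2148 = 667.0 kN.
Tension rupture (net): A_n = (179 − 1×35)×12 = 1728 mm² (U = 1.0, A_e = A_n). φR_n = 0.75 × 450 × 1728 = 583.2 kN.
Governing: min(2486.4, 1416.7, 667.0, 583.2) = 583.2 kN → net-section rupture.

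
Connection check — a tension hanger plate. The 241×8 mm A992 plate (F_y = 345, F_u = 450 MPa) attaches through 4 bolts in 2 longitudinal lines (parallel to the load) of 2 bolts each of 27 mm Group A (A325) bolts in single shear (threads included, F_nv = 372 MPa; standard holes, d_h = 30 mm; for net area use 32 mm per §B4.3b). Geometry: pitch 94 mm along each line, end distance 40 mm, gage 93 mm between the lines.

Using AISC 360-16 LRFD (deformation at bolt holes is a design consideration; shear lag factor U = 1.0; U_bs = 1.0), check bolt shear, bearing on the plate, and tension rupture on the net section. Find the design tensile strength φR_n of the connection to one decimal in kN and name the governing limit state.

477.9 kN (net-section rupture governs)

Bolt shear: A_b = π(27)²/4 = 572.56 mm². φR_n = 0.75 × 372 × 572.56 × 4 × 1 = 639.0 kN.
Bearing (8 mm plate, F_u = 450 MPa): end bolts L_c = 40 − 30/2 = 25, R_n = min(1.2×25×8×450, 2.4×27×8×450) = 108 kN/bolt; interior L_c = 94 − 30 = 64, R_n = 233.28 kN/bolt. φR_n = 0.75 × (2×108 + 2×233.28) = 511.9 kN.
Tension rupture (net): A_n = (241 − 2×32)×8 = 1416 mm² (U = 1.0, A_e = A_n). φR_n = 0.75 × 450 × 1416 = 477.9 kN.
Governing: min(639.0, 511.9, 477.9) = 477.9 kN → net-section rupture.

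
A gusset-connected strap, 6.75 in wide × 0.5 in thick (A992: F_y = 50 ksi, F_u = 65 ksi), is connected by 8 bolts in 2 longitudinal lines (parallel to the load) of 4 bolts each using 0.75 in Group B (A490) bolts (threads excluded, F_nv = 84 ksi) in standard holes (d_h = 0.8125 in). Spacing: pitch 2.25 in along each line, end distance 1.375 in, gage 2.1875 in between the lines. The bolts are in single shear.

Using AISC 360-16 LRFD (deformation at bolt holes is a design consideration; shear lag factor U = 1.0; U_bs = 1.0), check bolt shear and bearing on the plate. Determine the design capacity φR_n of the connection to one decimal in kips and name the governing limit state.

Bolt shear: A_b = π(0.75)²/4 = 0.44179 in². φR_n = 0.75 × 84 × 0.44179 × 8 × 1 = 222.7 kips.
Bearing (0.5 in plate, F_u = 65 ksi): end bolts L_c = 1.375 − 0.8125/2 = 0.96875, R_n = min(1.2×0.96875×0.5×65, 2.4×0.75×0.5×65) = 37.781 kips/bolt; interior L_c = 2.25 − 0.8125 = 1.4375, R_n = 56.063 kips/bolt. φR_n = 0.75 × (2×37.781 + 6×56.063) = 309.0 kips.
Governing: min(222.7, 309.0) = 222.7 kips → bolt shear.

222.7 kips (bolt shear governs)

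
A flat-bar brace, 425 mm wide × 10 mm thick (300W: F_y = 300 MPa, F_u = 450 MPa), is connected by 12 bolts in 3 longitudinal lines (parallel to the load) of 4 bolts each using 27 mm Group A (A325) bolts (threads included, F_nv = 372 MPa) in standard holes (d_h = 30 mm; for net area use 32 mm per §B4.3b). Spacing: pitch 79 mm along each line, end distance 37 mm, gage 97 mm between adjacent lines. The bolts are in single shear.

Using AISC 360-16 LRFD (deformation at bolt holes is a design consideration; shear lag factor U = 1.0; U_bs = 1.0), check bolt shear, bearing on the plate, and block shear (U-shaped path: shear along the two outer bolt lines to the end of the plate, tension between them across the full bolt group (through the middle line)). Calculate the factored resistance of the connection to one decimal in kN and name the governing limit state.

1094.9 kN (block shear governs)

Bolt shear: A_b = π(27)²/4 = 572.56 mm². φR_n = 0.75 × 372 × 572.56 × 12 × 1 = 1916.9 kN.
Bearing (10 mm plate, F_u = 450 MPa): end bolts L_c = 37 − 30/2 = 22, R_n = min(1.2×22×10×450, 2.4×27×10×450) = 118.8 kN/bolt; interior L_c = 79 − 30 = 49, R_n = 264.6 kN/bolt. φR_n = 0.75 × (3×118.8 + 9×264.6) = 2053.4 kN.
Block shear: shear path 2×[37+3×79] = 2×274 mm, A_gv = 5480, A_nv = 2×(274 − 3.5×32)×10 = 3240 mm²; tension across gage: (194 − 2×32)×10 = 1300 mm². R_n = min(0.6×450×3240, 0.6×300×5480) + 1.0×450×1300 = min(874.8, 986.4) + 585 = 1459.8 kN. φR_n = 0.75 × 1459.8 = 1094.9 kN.
Governing: min(1916.9, 2053.4, 1094.9) = 1094.9 kN → block shear.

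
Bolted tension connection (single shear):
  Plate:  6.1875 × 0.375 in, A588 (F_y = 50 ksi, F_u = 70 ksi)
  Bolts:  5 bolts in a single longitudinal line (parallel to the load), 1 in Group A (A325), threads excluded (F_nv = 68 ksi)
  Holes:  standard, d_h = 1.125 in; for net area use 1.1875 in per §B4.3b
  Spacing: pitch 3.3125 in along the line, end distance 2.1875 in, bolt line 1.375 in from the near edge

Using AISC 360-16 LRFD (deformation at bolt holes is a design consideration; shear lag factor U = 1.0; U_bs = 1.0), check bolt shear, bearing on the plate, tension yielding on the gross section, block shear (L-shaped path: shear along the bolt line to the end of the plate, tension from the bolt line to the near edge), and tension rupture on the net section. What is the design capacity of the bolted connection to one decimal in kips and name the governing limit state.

Bolt shear: A_b = π(1)²/4 = 0.7854 in². φR_n = 0.75 × 68 × 0.7854 × 5 × 1 = 200.3 kips.
Bearing (0.375 in plate, F_u = 70 ksi): end bolts L_c = 2.1875 − 1.125/2 = 1.625, R_n = min(1.2×1.625×0.375×70, 2.4×1×0.375×70) = 51.188 kips/bolt; interior L_c = 3.3125 − 1.125 = 2.1875, R_n = 63 kips/bolt. φR_n = 0.75 × (1×51.188 + 4×63) = 227.4 kips.
Tension yield (gross): A_g = 6.1875×0.375 = 2.3203 in². φR_n = 0.90 × 50 × 2.3203 = 104.4 kips.
Block shear: shear path 1×[2.1875+4×3.3125] = 1×15.4375 in, A_gv = 5.7891, A_nv = 1×(15.4375 − 4.5×1.1875)×0.375 = 3.7852 in²; tension to near edge: (1.375 − 0.5×1.1875)×0.375 = 0.29297 in². R_n = min(0.6×70×3.7852, 0.6×50×5.7891) + 1.0×70×0.29297 = min(158.98, 173.67) + 20.508 = 179.49 kips. φR_n = 0.75 × 179.49 = 134.6 kips.
Tension rupture (net): A_n = (6.1875 − 1×1.1875)×0.375 = 1.875 in² (U = 1.0, A_e = A_n). φR_n = 0.75 × 70 × 1.875 = 98.4 kips.
Governing: min(200.3, 227.4, 104.4, 134.6, 98.4) = 98.4 kips → net-section rupture.

98.4 kips (net-section rupture governs)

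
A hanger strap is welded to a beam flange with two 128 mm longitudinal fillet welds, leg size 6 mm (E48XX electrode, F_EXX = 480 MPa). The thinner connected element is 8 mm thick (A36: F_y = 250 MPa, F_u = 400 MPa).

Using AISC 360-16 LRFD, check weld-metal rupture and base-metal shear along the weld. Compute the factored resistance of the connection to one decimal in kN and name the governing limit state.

Weld metal: throat = 0.707×6 = 4.242 mm, L = 2×128 = 256 mm. φR_n = 0.75 × 0.6 × 480 × 4.242 × 256 = 234.6 kN.
Base metal shear (8 mm plate): yield φR_n = 1.0×0.6×250×8×256 = 307.2 kN; rupture φR_n = 0.75×0.6×400×8×256 = 368.6 kN; take 307.2 kN (yield).
Governing: min(234.6, 307.2) = 234.6 kN → weld metal.

234.6 kN (weld metal governs)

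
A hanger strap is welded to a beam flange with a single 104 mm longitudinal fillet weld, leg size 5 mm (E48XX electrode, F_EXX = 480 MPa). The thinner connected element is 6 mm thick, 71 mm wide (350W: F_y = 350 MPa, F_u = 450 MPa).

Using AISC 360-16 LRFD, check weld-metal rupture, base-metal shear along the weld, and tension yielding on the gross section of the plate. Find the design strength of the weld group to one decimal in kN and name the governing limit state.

79.4 kN (weld metal governs)

Weld metal: throat = 0.707×5 = 3.535 mm, L = 104 mm. φR_n = 0.75 × 0.6 × 480 × 3.535 × 104 = 79.4 kN.
Base metal shear (6 mm plate): yield φR_n = 1.0×0.6×350×6×104 = 131.0 kN; rupture φR_n = 0.75×0.6×450×6×104 = 126.4 kN; take 126.4 kN (rupture).
Tension yield (gross): A_g = 71×6 = 426 mm². φR_n = 0.90 × 350 × 426 = 134.2 kN.
Governing: min(79.4, 126.4, 134.2) = 79.4 kN → weld metal.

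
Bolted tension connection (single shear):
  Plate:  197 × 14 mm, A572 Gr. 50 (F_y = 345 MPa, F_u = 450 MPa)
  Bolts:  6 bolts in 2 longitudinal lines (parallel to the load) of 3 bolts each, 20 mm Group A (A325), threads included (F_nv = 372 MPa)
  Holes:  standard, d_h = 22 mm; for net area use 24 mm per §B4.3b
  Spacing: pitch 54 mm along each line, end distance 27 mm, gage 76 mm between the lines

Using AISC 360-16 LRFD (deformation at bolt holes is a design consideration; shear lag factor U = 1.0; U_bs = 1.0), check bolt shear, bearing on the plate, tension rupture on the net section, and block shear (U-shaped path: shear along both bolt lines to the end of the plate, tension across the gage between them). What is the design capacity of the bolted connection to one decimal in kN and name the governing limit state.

525.9 kN (bolt shear governs)

Bolt shear: A_b = π(20)²/4 = 314.16 mm². φR_n = 0.75 × 372 × 314.16 × 6 × 1 = 525.9 kN.
Bearing (14 mm plate, F_u = 450 MPa): end bolts L_c = 27 − 22/2 = 16, R_n = min(1.2×16×14×450, 2.4×20×14×450) = 120.96 kN/bolt; interior L_c = 54 − 22 = 32, R_n = 241.92 kN/bolt. φR_n = 0.75 × (2×120.96 + 4×241.92) = 907.2 kN.
Tension rupture (net): A_n = (197 − 2×24)×14 = 2086 mm² (U = 1.0, A_e = A_n). φR_n = 0.75 × 450 × 2086 = 704.0 kN.
Block shear: shear path 2×[27+2×54] = 2×135 mm, A_gv = 3780, A_nv = 2×(135 − 2.5×24)×14 = 2100 mm²; tension across gage: (76 − 1×24)×14 = 728 mm². R_n = min(0.6×450×2100, 0.6×345×3780) + 1.0×450×728 = min(567, 782.46) + 327.6 = 894.6 kN. φR_n = 0.75 × 894.6 = 671.0 kN.
Governing: min(525.9, 907.2, 704.0, 671.0) = 525.9 kN → bolt shear.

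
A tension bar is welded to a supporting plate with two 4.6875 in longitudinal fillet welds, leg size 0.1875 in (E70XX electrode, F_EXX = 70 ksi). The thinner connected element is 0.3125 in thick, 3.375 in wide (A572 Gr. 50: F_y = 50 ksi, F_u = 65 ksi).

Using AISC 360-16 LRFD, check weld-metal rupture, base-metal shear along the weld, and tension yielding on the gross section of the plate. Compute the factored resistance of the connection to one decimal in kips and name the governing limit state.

Weld metal: throat = 0.707×0.1875 = 0.13256 in, L = 2×4.6875 = 9.375 in. φR_n = 0.75 × 0.6 × 70 × 0.13256 × 9.375 = 39.1 kips.
Base metal shear (0.3125 in plate): yield φR_n = 1.0×0.6×50×0.3125×9.375 = 87.9 kips; rupture φR_n = 0.75×0.6×65×0.3125×9.375 = 85.7 kips; take 85.7 kips (rupture).
Tension yield (gross): A_g = 3.375×0.3125 = 1.0547 in². φR_n = 0.90 × 50 × 1.0547 = 47.5 kips.
Governing: min(39.1, 85.7, 47.5) = 39.1 kips → weld metal.

39.1 kips (weld metal governs)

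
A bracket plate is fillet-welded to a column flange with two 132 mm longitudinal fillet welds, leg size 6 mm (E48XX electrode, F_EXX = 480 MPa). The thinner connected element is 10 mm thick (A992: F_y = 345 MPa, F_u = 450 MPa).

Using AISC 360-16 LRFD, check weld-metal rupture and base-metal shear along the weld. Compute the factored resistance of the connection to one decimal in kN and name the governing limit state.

Weld metal: throat = 0.707×6 = 4.242 mm, L = 2×132 = 264 mm. φR_n = 0.75 × 0.6 × 480 × 4.242 × 264 = 241.9 kN.
Base metal shear (10 mm plate): yield φR_n = 1.0×0.6×345×10×264 = 546.5 kN; rupture φR_n = 0.75×0.6×450×10×264 = 534.6 kN; take 534.6 kN (rupture).
Governing: min(241.9, 534.6) = 241.9 kN → weld metal.

241.9 kN (weld metal governs)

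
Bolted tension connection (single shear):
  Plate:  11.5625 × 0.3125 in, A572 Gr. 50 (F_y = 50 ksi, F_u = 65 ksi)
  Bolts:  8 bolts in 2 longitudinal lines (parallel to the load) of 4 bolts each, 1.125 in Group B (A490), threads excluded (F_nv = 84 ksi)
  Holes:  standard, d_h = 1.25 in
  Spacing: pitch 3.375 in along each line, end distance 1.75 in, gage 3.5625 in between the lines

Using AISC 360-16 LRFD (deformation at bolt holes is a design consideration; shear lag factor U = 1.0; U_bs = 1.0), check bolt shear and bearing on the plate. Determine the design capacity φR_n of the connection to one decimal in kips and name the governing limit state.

Bolt shear: A_b = π(1.125)²/4 = 0.99402 in². φR_n = 0.75 × 84 × 0.99402 × 8 × 1 = 501.0 kips.
Bearing (0.3125 in plate, F_u = 65 ksi): end bolts L_c = 1.75 − 1.25/2 = 1.125, R_n = min(1.2×1.125×0.3125×65, 2.4×1.125×0.3125×65) = 27.422 kips/bolt; interior L_c = 3.375 − 1.25 = 2.125, R_n = 51.797 kips/bolt. φR_n = 0.75 × (2×27.422 + 6×51.797) = 274.2 kips.
Governing: min(501.0, 274.2) = 274.2 kips → bearing.

274.2 kips (bearing governs)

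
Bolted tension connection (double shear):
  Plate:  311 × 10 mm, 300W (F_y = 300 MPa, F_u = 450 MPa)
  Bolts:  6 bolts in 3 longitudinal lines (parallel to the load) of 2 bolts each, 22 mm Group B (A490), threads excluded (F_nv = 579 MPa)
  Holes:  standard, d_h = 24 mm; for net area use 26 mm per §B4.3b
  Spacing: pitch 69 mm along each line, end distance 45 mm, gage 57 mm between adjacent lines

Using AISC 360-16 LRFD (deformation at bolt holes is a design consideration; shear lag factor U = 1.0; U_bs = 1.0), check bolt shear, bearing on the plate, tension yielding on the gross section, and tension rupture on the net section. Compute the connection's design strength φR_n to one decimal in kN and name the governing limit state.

786.4 kN (net-section rupture governs)

Bolt shear: A_b = π(22)²/4 = 380.13 mm². φR_n = 0.75 × 579 × 380.13 × 6 × 2 = 1980.9 kN.
Bearing (10 mm plate, F_u = 450 MPa): end bolts L_c = 45 − 24/2 = 33, R_n = min(1.2×33×10×450, 2.4×22×10×450) = 178.2 kN/bolt; interior L_c = 69 − 24 = 45, R_n = 237.6 kN/bolt. φR_n = 0.75 × (3×178.2 + 3×237.6) = 935.6 kN.
Tension yield (gross): A_g = 311×10 = 3110 mm². φR_n = 0.90 × 300 × 3110 = 839.7 kN.
Tension rupture (net): A_n = (311 − 3×26)×10 = 2330 mm² (U = 1.0, A_e = A_n). φR_n = 0.75 × 450 × 2330 = 786.4 kN.
Governing: min(1980.9, 935.6, 839.7, 786.4) = 786.4 kN → net-section rupture.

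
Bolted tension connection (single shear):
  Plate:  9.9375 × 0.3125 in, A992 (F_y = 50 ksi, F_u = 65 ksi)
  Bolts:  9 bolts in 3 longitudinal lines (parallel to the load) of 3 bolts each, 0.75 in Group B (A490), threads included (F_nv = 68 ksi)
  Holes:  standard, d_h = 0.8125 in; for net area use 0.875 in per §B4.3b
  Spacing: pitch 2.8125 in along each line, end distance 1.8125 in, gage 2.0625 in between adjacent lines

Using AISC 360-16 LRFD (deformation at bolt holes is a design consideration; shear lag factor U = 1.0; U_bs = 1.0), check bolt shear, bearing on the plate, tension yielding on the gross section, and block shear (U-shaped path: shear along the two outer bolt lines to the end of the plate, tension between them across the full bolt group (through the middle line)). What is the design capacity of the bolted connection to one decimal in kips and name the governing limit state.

132.2 kips (block shear governs)

Bolt shear: A_b = π(0.75)²/4 = 0.44179 in². φR_n = 0.75 × 68 × 0.44179 × 9 × 1 = 202.8 kips.
Bearing (0.3125 in plate, F_u = 65 ksi): end bolts L_c = 1.8125 − 0.8125/2 = 1.40625, R_n = min(1.2×1.40625×0.3125×65, 2.4×0.75×0.3125×65) = 34.277 kips/bolt; interior L_c = 2.8125 − 0.8125 = 2, R_n = 36.563 kips/bolt. φR_n = 0.75 × (3×34.277 + 6×36.563) = 241.7 kips.
Tension yield (gross): A_g = 9.9375×0.3125 = 3.1055 in². φR_n = 0.90 × 50 × 3.1055 = 139.7 kips.
Block shear: shear path 2×[1.8125+2×2.8125] = 2×7.4375 in, A_gv = 4.6484, A_nv = 2×(7.4375 − 2.5×0.875)×0.3125 = 3.2813 in²; tension across gage: (4.125 − 2×0.875)×0.3125 = 0.74219 in². R_n = min(0.6×65×3.2813, 0.6×50×4.6484) + 1.0×65×0.74219 = min(127.97, 139.45) + 48.242 = 176.21 kips. φR_n = 0.75 × 176.21 = 132.2 kips.
Governing: min(202.8, 241.7, 139.7, 132.2) = 132.2 kips → block shear.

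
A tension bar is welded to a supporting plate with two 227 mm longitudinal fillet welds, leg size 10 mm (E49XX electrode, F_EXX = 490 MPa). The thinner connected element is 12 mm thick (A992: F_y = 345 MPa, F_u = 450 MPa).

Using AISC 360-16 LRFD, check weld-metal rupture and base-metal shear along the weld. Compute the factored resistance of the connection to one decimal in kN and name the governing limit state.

Weld metal: throat = 0.707×10 = 7.07 mm, L = 2×227 = 454 mm. φR_n = 0.75 × 0.6 × 490 × 7.07 × 454 = 707.8 kN.
Base metal shear (12 mm plate): yield φR_n = 1.0×0.6×345×12×454 = 1127.7 kN; rupture φR_n = 0.75×0.6×450×12×454 = 1103.2 kN; take 1103.2 kN (rupture).
Governing: min(707.8, 1103.2) = 707.8 kN → weld metal.

707.8 kN (weld metal governs)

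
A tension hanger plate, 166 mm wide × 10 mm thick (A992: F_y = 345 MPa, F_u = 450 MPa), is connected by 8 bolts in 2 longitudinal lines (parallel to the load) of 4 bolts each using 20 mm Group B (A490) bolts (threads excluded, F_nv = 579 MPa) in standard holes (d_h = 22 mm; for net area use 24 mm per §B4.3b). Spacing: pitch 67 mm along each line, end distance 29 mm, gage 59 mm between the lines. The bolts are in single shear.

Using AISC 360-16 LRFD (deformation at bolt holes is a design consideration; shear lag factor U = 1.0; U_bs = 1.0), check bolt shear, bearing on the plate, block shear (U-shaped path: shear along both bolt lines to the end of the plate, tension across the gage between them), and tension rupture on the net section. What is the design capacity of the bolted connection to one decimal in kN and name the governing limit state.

398.3 kN (net-section rupture governs)

Bolt shear: A_b = π(20)²/4 = 314.16 mm². φR_n = 0.75 × 579 × 314.16 × 8 × 1 = 1091.4 kN.
Bearing (10 mm plate, F_u = 450 MPa): end bolts L_c = 29 − 22/2 = 18, R_n = min(1.2×18×10×450, 2.4×20×10×450) = 97.2 kN/bolt; interior L_c = 67 − 22 = 45, R_n = 216 kN/bolt. φR_n = 0.75 × (2×97.2 + 6×216) = 1117.8 kN.
Block shear: shear path 2×[29+3×67] = 2×230 mm, A_gv = 4600, A_nv = 2×(230 − 3.5×24)×10 = 2920 mm²; tension across gage: (59 − 1×24)×10 = 350 mm². R_n = min(0.6×450×2920, 0.6×345×4600) + 1.0×450×350 = min(788.4, 952.2) + 157.5 = 945.9 kN. φR_n = 0.75 × 945.9 = 709.4 kN.
Tension rupture (net): A_n = (166 − 2×24)×10 = 1180 mm² (U = 1.0, A_e = A_n). φR_n = 0.75 × 450 × 1180 = 398.3 kN.
Governing: min(1091.4, 1117.8, 709.4, 398.3) = 398.3 kN → net-section rupture.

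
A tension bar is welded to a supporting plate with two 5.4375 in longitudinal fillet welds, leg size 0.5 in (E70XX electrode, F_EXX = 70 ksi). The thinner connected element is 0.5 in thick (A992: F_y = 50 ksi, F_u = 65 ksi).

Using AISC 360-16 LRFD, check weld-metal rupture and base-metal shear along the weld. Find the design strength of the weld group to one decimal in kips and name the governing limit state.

Weld metal: throat = 0.707×0.5 = 0.3535 in, L = 2×5.4375 = 10.875 in. φR_n = 0.75 × 0.6 × 70 × 0.3535 × 10.875 = 121.1 kips.
Base metal shear (0.5 in plate): yield φR_n = 1.0×0.6×50×0.5×10.875 = 163.1 kips; rupture φR_n = 0.75×0.6×65×0.5×10.875 = 159.0 kips; take 159.0 kips (rupture).
Governing: min(121.1, 159.0) = 121.1 kips → weld metal.

121.1 kips (weld metal governs)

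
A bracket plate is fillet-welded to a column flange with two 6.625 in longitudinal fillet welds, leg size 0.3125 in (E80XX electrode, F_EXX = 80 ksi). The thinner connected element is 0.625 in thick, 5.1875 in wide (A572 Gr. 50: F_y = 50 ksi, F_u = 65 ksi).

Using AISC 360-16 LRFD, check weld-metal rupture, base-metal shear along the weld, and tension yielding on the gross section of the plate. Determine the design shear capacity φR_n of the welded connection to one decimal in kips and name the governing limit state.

Weld metal: throat = 0.707×0.3125 = 0.22094 in, L = 2×6.625 = 13.25 in. φR_n = 0.75 × 0.6 × 80 × 0.22094 × 13.25 = 105.4 kips.
Base metal shear (0.625 in plate): yield φR_n = 1.0×0.6×50×0.625×13.25 = 248.4 kips; rupture φR_n = 0.75×0.6×65×0.625×13.25 = 242.2 kips; take 242.2 kips (rupture).
Tension yield (gross): A_g = 5.1875×0.625 = 3.2422 in². φR_n = 0.90 × 50 × 3.2422 = 145.9 kips.
Governing: min(105.4, 242.2, 145.9) = 105.4 kips → weld metal.

105.4 kips (weld metal governs)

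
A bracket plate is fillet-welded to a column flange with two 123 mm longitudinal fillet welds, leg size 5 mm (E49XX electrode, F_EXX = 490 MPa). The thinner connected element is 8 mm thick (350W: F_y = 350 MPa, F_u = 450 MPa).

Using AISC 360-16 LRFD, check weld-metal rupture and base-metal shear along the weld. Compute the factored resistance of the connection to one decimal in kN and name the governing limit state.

191.7 kN (weld metal governs)

Weld metal: throat = 0.707×5 = 3.535 mm, L = 2×123 = 246 mm. φR_n = 0.75 × 0.6 × 490 × 3.535 × 246 = 191.7 kN.
Base metal shear (8 mm plate): yield φR_n = 1.0×0.6×350×8×246 = 413.3 kN; rupture φR_n = 0.75×0.6×450×8×246 = 398.5 kN; take 398.5 kN (rupture).
Governing: min(191.7, 398.5) = 191.7 kN → weld metal.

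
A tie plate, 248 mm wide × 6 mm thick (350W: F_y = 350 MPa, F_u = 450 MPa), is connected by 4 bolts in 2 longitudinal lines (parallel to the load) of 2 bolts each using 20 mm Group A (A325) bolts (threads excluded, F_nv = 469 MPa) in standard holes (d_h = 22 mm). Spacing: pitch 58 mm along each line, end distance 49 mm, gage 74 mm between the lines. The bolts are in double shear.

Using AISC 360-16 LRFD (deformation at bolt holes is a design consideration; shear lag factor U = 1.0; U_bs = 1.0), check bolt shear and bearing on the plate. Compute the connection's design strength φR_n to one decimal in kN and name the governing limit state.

359.6 kN (bearing governs)

Bolt shear: A_b = π(20)²/4 = 314.16 mm². φR_n = 0.75 × 469 × 314.16 × 4 × 2 = 884.0 kN.
Bearing (6 mm plate, F_u = 450 MPa): end bolts L_c = 49 − 22/2 = 38, R_n = min(1.2×38×6×450, 2.4×20×6×450) = 123.12 kN/bolt; interior L_c = 58 − 22 = 36, R_n = 116.64 kN/bolt. φR_n = 0.75 × (2×123.12 + 2×116.64) = 359.6 kN.
Governing: min(884.0, 359.6) = 359.6 kN → bearing.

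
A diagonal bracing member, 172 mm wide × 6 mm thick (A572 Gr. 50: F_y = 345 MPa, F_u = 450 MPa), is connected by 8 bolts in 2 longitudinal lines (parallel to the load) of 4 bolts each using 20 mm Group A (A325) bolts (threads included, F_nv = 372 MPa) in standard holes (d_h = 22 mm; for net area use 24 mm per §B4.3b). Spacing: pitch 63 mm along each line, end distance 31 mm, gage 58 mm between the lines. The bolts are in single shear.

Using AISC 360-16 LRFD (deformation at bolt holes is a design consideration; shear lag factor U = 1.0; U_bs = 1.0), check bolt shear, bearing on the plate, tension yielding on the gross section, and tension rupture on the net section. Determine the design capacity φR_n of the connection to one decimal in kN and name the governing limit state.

251.1 kN (net-section rupture governs)

Bolt shear: A_b = π(20)²/4 = 314.16 mm². φR_n = 0.75 × 372 × 314.16 × 8 × 1 = 701.2 kN.
Bearing (6 mm plate, F_u = 450 MPa): end bolts L_c = 31 − 22/2 = 20, R_n = min(1.2×20×6×450, 2.4×20×6×450) = 64.8 kN/bolt; interior L_c = 63 − 22 = 41, R_n = 129.6 kN/bolt. φR_n = 0.75 × (2×64.8 + 6×129.6) = 680.4 kN.
Tension yield (gross): A_g = 172×6 = 1032 mm². φR_n = 0.90 × 345 × 1032 = 320.4 kN.
Tension rupture (net): A_n = (172 − 2×24)×6 = 744 mm² (U = 1.0, A_e = A_n). φR_n = 0.75 × 450 × 744 = 251.1 kN.
Governing: min(701.2, 680.4, 320.4, 251.1) = 251.1 kN → net-section rupture.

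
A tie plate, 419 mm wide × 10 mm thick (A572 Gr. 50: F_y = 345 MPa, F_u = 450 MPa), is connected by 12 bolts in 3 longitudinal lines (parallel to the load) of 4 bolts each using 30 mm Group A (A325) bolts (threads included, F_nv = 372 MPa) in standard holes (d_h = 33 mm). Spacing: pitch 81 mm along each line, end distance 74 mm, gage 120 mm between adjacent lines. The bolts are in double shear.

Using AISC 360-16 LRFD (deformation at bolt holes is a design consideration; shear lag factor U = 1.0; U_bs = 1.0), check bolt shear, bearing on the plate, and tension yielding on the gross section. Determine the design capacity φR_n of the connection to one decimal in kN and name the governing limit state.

Bolt shear: A_b = π(30)²/4 = 706.86 mm². φR_n = 0.75 × 372 × 706.86 × 12 × 2 = 4733.1 kN.
Bearing (10 mm plate, F_u = 450 MPa): end bolts L_c = 74 − 33/2 = 57.5, R_n = min(1.2×57.5×10×450, 2.4×30×10×450) = 310.5 kN/bolt; interior L_c = 81 − 33 = 48, R_n = 259.2 kN/bolt. φR_n = 0.75 × (3×310.5 + 9×259.2) = 2448.2 kN.
Tension yield (gross): A_g = 419×10 = 4190 mm². φR_n = 0.90 × 345 × 4190 = 1301.0 kN.
Governing: min(4733.1, 2448.2, 1301.0) = 1301.0 kN → gross-section yield.

1301.0 kN (gross-section yield governs)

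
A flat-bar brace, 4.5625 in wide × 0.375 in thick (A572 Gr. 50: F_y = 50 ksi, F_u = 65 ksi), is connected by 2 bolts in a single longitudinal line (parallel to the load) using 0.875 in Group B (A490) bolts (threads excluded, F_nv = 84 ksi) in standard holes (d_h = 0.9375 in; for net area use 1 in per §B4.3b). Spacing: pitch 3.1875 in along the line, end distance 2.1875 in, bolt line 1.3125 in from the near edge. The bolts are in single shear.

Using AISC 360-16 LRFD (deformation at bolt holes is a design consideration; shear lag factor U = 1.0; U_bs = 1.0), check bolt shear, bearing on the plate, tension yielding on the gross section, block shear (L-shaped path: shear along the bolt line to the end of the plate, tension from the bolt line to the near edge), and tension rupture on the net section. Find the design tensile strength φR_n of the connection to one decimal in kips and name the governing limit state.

57.4 kips (block shear governs)

Bolt shear: A_b = π(0.875)²/4 = 0.60132 in². φR_n = 0.75 × 84 × 0.60132 × 2 × 1 = 75.8 kips.
Bearing (0.375 in plate, F_u = 65 ksi): end bolts L_c = 2.1875 − 0.9375/2 = 1.71875, R_n = min(1.2×1.71875×0.375×65, 2.4×0.875×0.375×65) = 50.273 kips/bolt; interior L_c = 3.1875 − 0.9375 = 2.25, R_n = 51.188 kips/bolt. φR_n = 0.75 × (1×50.273 + 1×51.188) = 76.1 kips.
Tension yield (gross): A_g = 4.5625×0.375 = 1.7109 in². φR_n = 0.90 × 50 × 1.7109 = 77.0 kips.
Block shear: shear path 1×[2.1875+1×3.1875] = 1×5.375 in, A_gv = 2.0156, A_nv = 1×(5.375 − 1.5×1)×0.375 = 1.4531 in²; tension to near edge: (1.3125 − 0.5×1)×0.375 = 0.30469 in². R_n = min(0.6×65×1.4531, 0.6×50×2.0156) + 1.0×65×0.30469 = min(56.671, 60.468) + 19.805 = 76.476 kips. φR_n = 0.75 × 76.476 = 57.4 kips.
Tension rupture (net): A_n = (4.5625 − 1×1)×0.375 = 1.3359 in² (U = 1.0, A_e = A_n). φR_n = 0.75 × 65 × 1.3359 = 65.1 kips.
Governing: min(75.8, 76.1, 77.0, 57.4, 65.1) = 57.4 kips → block shear.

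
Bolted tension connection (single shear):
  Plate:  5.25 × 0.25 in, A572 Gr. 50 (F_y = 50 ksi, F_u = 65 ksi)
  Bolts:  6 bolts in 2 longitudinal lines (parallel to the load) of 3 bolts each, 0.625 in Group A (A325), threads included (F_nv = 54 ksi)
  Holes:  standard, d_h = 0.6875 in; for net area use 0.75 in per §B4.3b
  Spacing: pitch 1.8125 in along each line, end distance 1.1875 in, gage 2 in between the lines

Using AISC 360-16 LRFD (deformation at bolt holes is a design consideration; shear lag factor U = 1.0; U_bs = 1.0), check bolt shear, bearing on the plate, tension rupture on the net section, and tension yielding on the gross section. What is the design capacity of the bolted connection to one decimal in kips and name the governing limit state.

Bolt shear: A_b = π(0.625)²/4 = 0.3068 in². φR_n = 0.75 × 54 × 0.3068 × 6 × 1 = 74.6 kips.
Bearing (0.25 in plate, F_u = 65 ksi): end bolts L_c = 1.1875 − 0.6875/2 = 0.84375, R_n = min(1.2×0.84375×0.25×65, 2.4×0.625×0.25×65) = 16.453 kips/bolt; interior L_c = 1.8125 − 0.6875 = 1.125, R_n = 21.938 kips/bolt. φR_n = 0.75 × (2×16.453 + 4×21.938) = 90.5 kips.
Tension rupture (net): A_n = (5.25 − 2×0.75)×0.25 = 0.9375 in² (U = 1.0, A_e = A_n). φR_n = 0.75 × 65 × 0.9375 = 45.7 kips.
Tension yield (gross): A_g = 5.25×0.25 = 1.3125 in². φR_n = 0.90 × 50 × 1.3125 = 59.1 kips.
Governing: min(74.6, 90.5, 45.7, 59.1) = 45.7 kips → net-section rupture.

45.7 kips (net-section rupture governs)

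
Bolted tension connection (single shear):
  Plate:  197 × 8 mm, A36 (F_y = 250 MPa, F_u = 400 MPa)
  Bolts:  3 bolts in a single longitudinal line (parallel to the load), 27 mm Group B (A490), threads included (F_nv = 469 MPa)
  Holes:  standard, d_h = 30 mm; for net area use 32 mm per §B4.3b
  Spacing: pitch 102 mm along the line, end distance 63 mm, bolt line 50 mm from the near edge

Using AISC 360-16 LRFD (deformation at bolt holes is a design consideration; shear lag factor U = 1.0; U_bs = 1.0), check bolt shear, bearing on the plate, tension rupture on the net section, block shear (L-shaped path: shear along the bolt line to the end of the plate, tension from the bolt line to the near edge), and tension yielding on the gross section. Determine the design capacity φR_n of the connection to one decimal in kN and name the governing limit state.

Bolt shear: A_b = π(27)²/4 = 572.56 mm². φR_n = 0.75 × 469 × 572.56 × 3 × 1 = 604.2 kN.
Bearing (8 mm plate, F_u = 400 MPa): end bolts L_c = 63 − 30/2 = 48, R_n = min(1.2×48×8×400, 2.4×27×8×400) = 184.32 kN/bolt; interior L_c = 102 − 30 = 72, R_n = 207.36 kN/bolt. φR_n = 0.75 × (1×184.32 + 2×207.36) = 449.3 kN.
Tension rupture (net): A_n = (197 − 1×32)×8 = 1320 mm² (U = 1.0, A_e = A_n). φR_n = 0.75 × 400 × 1320 = 396.0 kN.
Block shear: shear path 1×[63+2×102] = 1×267 mm, A_gv = 2136, A_nv = 1×(267 − 2.5×32)×8 = 1496 mm²; tension to near edge: (50 − 0.5×32)×8 = 272 mm². R_n = min(0.6×400×1496, 0.6×250×2136) + 1.0×400×272 = min(359.04, 320.4) + 108.8 = 429.2 kN. φR_n = 0.75 × 429.2 = 321.9 kN.
Tension yield (gross): A_g = 197×8 = 1576 mm². φR_n = 0.90 × 250 × 1576 = 354.6 kN.
Governing: min(604.2, 449.3, 396.0, 321.9, 354.6) = 321.9 kN → block shear.

321.9 kN (block shear governs)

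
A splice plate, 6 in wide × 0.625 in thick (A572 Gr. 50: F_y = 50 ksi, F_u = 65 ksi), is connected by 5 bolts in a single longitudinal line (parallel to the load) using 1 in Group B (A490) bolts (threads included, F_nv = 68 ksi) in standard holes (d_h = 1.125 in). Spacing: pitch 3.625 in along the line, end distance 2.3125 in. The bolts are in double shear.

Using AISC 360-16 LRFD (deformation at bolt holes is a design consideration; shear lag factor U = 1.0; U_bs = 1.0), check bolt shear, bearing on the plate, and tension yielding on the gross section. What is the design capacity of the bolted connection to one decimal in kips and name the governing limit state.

168.8 kips (gross-section yield governs)

Bolt shear: A_b = π(1)²/4 = 0.7854 in². φR_n = 0.75 × 68 × 0.7854 × 5 × 2 = 400.6 kips.
Bearing (0.625 in plate, F_u = 65 ksi): end bolts L_c = 2.3125 − 1.125/2 = 1.75, R_n = min(1.2×1.75×0.625×65, 2.4×1×0.625×65) = 85.313 kips/bolt; interior L_c = 3.625 − 1.125 = 2.5, R_n = 97.5 kips/bolt. φR_n = 0.75 × (1×85.313 + 4×97.5) = 356.5 kips.
Tension yield (gross): A_g = 6×0.625 = 3.75 in². φR_n = 0.90 × 50 × 3.75 = 168.8 kips.
Governing: min(400.6, 356.5, 168.8) = 168.8 kips → gross-section yield.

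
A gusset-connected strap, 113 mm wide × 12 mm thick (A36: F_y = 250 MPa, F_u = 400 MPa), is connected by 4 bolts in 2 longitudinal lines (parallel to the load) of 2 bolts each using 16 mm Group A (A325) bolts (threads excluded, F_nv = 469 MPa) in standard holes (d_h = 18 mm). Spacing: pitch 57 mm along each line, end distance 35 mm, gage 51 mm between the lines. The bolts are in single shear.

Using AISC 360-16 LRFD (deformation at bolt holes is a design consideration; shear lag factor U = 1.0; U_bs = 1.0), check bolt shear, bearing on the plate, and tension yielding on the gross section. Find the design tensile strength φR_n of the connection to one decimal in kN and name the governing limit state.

Bolt shear: A_b = π(16)²/4 = 201.06 mm². φR_n = 0.75 × 469 × 201.06 × 4 × 1 = 282.9 kN.
Bearing (12 mm plate, F_u = 400 MPa): end bolts L_c = 35 − 18/2 = 26, R_n = min(1.2×26×12×400, 2.4×16×12×400) = 149.76 kN/bolt; interior L_c = 57 − 18 = 39, R_n = 184.32 kN/bolt. φR_n = 0.75 × (2×149.76 + 2×184.32) = 501.1 kN.
Tension yield (gross): A_g = 113×12 = 1356 mm². φR_n = 0.90 × 250 × 1356 = 305.1 kN.
Governing: min(282.9, 501.1, 305.1) = 282.9 kN → bolt shear.

282.9 kN (bolt shear governs)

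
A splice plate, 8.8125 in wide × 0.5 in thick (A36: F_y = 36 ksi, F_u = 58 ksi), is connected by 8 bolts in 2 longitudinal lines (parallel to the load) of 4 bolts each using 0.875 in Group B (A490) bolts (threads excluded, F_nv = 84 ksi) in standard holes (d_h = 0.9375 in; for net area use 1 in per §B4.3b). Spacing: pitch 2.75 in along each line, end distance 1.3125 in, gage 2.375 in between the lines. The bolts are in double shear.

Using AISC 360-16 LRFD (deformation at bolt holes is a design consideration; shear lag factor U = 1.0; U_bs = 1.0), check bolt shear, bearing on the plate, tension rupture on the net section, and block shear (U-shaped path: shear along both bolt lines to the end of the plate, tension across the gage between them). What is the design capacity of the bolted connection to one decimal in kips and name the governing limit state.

Bolt shear: A_b = π(0.875)²/4 = 0.60132 in². φR_n = 0.75 × 84 × 0.60132 × 8 × 2 = 606.1 kips.
Bearing (0.5 in plate, F_u = 58 ksi): end bolts L_c = 1.3125 − 0.9375/2 = 0.84375, R_n = min(1.2×0.84375×0.5×58, 2.4×0.875×0.5×58) = 29.363 kips/bolt; interior L_c = 2.75 − 0.9375 = 1.8125, R_n = 60.9 kips/bolt. φR_n = 0.75 × (2×29.363 + 6×60.9) = 318.1 kips.
Tension rupture (net): A_n = (8.8125 − 2×1)×0.5 = 3.4063 in² (U = 1.0, A_e = A_n). φR_n = 0.75 × 58 × 3.4063 = 148.2 kips.
Block shear: shear path 2×[1.3125+3×2.75] = 2×9.5625 in, A_gv = 9.5625, A_nv = 2×(9.5625 − 3.5×1)×0.5 = 6.0625 in²; tension across gage: (2.375 − 1×1)×0.5 = 0.6875 in². R_n = min(0.6×58×6.0625, 0.6×36×9.5625) + 1.0×58×0.6875 = min(210.98, 206.55) + 39.875 = 246.43 kips. φR_n = 0.75 × 246.43 = 184.8 kips.
Governing: min(606.1, 318.1, 148.2, 184.8) = 148.2 kips → net-section rupture.

148.2 kips (net-section rupture governs)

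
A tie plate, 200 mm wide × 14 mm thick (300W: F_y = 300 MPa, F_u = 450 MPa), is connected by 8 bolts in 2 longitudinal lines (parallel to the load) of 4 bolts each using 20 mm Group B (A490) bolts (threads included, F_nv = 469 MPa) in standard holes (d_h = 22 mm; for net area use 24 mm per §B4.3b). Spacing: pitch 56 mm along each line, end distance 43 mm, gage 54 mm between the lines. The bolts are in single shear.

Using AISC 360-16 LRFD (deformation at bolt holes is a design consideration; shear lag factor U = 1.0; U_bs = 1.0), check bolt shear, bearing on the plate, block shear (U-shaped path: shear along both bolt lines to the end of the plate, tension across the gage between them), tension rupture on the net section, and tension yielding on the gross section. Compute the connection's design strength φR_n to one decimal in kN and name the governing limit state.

718.2 kN (net-section rupture governs)

Bolt shear: A_b = π(20)²/4 = 314.16 mm². φR_n = 0.75 × 469 × 314.16 × 8 × 1 = 884.0 kN.
Bearing (14 mm plate, F_u = 450 MPa): end bolts L_c = 43 − 22/2 = 32, R_n = min(1.2×32×14×450, 2.4×20×14×450) = 241.92 kN/bolt; interior L_c = 56 − 22 = 34, R_n = 257.04 kN/bolt. φR_n = 0.75 × (2×241.92 + 6×257.04) = 1519.6 kN.
Block shear: shear path 2×[43+3×56] = 2×211 mm, A_gv = 5908, A_nv = 2×(211 − 3.5×24)×14 = 3556 mm²; tension across gage: (54 − 1×24)×14 = 420 mm². R_n = min(0.6×450×3556, 0.6×300×5908) + 1.0×450×420 = min(960.12, 1063.4) + 189 = 1149.1 kN. φR_n = 0.75 × 1149.1 = 861.8 kN.
Tension rupture (net): A_n = (200 − 2×24)×14 = 2128 mm² (U = 1.0, A_e = A_n). φR_n = 0.75 × 450 × 2128 = 718.2 kN.
Tension yield (gross): A_g = 200×14 = 2800 mm². φR_n = 0.90 × 300 × 2800 = 756.0 kN.
Governing: min(884.0, 1519.6, 861.8, 718.2, 756.0) = 718.2 kN → net-section rupture.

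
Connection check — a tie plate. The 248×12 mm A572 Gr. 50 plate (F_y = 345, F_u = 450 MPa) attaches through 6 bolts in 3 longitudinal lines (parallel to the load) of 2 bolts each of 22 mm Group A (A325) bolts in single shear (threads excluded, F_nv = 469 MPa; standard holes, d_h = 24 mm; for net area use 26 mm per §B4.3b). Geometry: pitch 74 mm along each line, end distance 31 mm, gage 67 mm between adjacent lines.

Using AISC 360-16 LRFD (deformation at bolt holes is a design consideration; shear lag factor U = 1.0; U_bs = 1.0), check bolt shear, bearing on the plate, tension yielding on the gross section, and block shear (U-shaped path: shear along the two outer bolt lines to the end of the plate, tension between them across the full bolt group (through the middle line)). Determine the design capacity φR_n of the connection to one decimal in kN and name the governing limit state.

Bolt shear: A_b = π(22)²/4 = 380.13 mm². φR_n = 0.75 × 469 × 380.13 × 6 × 1 = 802.3 kN.
Bearing (12 mm plate, F_u = 450 MPa): end bolts L_c = 31 − 24/2 = 19, R_n = min(1.2×19×12×450, 2.4×22×12×450) = 123.12 kN/bolt; interior L_c = 74 − 24 = 50, R_n = 285.12 kN/bolt. φR_n = 0.75 × (3×123.12 + 3×285.12) = 918.5 kN.
Tension yield (gross): A_g = 248×12 = 2976 mm². φR_n = 0.90 × 345 × 2976 = 924.0 kN.
Block shear: shear path 2×[31+1×74] = 2×105 mm, A_gv = 2520, A_nv = 2×(105 − 1.5×26)×12 = 1584 mm²; tension across gage: (134 − 2×26)×12 = 984 mm². R_n = min(0.6×450×1584, 0.6×345×2520) + 1.0×450×984 = min(427.68, 521.64) + 442.8 = 870.48 kN. φR_n = 0.75 × 870.48 = 652.9 kN.
Governing: min(802.3, 918.5, 924.0, 652.9) = 652.9 kN → block shear.

652.9 kN (block shear governs)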